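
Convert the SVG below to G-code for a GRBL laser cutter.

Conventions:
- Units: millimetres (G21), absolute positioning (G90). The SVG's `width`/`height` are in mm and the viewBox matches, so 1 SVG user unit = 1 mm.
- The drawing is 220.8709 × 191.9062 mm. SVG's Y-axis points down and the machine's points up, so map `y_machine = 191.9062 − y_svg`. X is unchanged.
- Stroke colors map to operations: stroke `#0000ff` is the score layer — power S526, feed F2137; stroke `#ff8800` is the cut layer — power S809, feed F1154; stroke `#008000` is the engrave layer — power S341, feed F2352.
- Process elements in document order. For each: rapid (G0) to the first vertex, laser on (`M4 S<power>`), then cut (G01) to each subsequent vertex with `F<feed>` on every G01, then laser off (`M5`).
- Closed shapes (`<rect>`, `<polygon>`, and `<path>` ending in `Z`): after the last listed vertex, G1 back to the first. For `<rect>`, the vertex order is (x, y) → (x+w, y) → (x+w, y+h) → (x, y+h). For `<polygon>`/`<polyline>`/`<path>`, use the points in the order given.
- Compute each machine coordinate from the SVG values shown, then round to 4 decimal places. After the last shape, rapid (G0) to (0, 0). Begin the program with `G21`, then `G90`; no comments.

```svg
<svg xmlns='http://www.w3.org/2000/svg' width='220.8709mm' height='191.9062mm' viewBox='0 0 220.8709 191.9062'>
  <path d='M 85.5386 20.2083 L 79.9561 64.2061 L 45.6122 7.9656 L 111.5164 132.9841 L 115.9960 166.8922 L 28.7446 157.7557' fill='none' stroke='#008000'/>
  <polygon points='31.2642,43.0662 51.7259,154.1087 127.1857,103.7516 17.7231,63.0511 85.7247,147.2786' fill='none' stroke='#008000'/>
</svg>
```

Since the viewBox matches the mm dimensions, user units are millimetres directly. The only transform is the Y-flip y_m = 191.9062 − y_svg.

Shape 1 is a open polyline drawn with `<path>`. Its stroke #008000 means engrave at S341, F2352. After flipping Y the toolpath is (85.5386,171.6979) → (79.9561,127.7001) → (45.6122,183.9406) → (111.5164,58.9221) → (115.9960,25.0140) → (28.7446,34.1505).

Shape 2 is a closed polygon drawn with `<polygon>`. Its stroke #008000 means engrave at S341, F2352. After flipping Y the toolpath is (31.2642,148.8400) → (51.7259,37.7975) → (127.1857,88.1546) → (17.7231,128.8551) → (85.7247,44.6276) → (31.2642,148.8400), returning to the start.

G21
G90
G0 X85.5386 Y171.6979
M4 S341
G01 X79.9561 Y127.7001 F2352
G01 X45.6122 Y183.9406 F2352
G01 X111.5164 Y58.9221 F2352
G01 X115.9960 Y25.0140 F2352
G01 X28.7446 Y34.1505 F2352
M5
G0 X31.2642 Y148.8400
M4 S341
G01 X51.7259 Y37.7975 F2352
G01 X127.1857 Y88.1546 F2352
G01 X17.7231 Y128.8551 F2352
G01 X85.7247 Y44.6276 F2352
G01 X31.2642 Y148.8400 F2352
M5
G0 X0.0000 Y0.0000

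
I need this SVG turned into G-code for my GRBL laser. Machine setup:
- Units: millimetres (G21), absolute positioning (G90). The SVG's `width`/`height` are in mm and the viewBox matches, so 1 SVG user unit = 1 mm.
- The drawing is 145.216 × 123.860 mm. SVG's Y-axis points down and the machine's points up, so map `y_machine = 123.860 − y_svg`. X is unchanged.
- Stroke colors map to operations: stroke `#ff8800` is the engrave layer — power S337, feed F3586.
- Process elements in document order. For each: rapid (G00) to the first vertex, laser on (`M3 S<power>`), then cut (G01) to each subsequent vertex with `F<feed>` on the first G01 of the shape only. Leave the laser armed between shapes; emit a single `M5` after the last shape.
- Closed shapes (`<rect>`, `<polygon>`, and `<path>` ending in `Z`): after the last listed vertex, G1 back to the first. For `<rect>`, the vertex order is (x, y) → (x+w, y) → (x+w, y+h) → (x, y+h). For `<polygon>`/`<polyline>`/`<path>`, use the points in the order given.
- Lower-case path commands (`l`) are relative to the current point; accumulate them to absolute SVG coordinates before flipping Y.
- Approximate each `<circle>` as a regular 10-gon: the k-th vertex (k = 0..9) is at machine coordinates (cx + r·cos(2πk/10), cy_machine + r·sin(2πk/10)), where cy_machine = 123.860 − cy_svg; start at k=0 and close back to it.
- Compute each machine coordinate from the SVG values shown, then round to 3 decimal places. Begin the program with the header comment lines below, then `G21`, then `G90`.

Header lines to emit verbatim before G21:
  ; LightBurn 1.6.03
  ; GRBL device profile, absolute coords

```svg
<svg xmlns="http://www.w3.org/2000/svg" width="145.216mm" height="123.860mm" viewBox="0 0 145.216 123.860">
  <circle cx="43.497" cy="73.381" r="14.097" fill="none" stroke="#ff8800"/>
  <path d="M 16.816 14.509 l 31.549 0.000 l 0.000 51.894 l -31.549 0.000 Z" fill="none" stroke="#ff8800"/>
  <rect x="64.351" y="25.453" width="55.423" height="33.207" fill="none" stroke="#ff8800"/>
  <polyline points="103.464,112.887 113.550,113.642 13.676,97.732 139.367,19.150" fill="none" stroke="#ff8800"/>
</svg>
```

; LightBurn 1.6.03
; GRBL device profile, absolute coords
G21
G90
G00 X57.594 Y50.479
M3 S337
G01 X54.902 Y58.765 F3586
G01 X47.853 Y63.886
G01 X39.141 Y63.886
G01 X32.092 Y58.765
G01 X29.400 Y50.479
G01 X32.092 Y42.193
G01 X39.141 Y37.072
G01 X47.853 Y37.072
G01 X54.902 Y42.193
G01 X57.594 Y50.479
G00 X16.816 Y109.351
M3 S337
G01 X48.365 Y109.351 F3586
G01 X48.365 Y57.457
G01 X16.816 Y57.457
G01 X16.816 Y109.351
G00 X64.351 Y98.407
M3 S337
G01 X119.774 Y98.407 F3586
G01 X119.774 Y65.200
G01 X64.351 Y65.200
G01 X64.351 Y98.407
G00 X103.464 Y10.973
M3 S337
G01 X113.550 Y10.218 F3586
G01 X13.676 Y26.128
G01 X139.367 Y104.710
M5

Since the viewBox matches the mm dimensions, user units are millimetres directly. The only transform is the Y-flip y_m = 123.860 − y_svg.

Shape 1 is a circle drawn with `<circle>`. Its stroke #ff8800 means engrave at S337, F3586. After flipping Y the toolpath is (57.594,50.479) → (54.902,58.765) → (47.853,63.886) → (39.141,63.886) → (32.092,58.765) → (29.400,50.479) → (32.092,42.193) → (39.141,37.072) → (47.853,37.072) → (54.902,42.193) → (57.594,50.479), returning to the start.

Shape 2 is a rectangle drawn with `<path>`. Its stroke #ff8800 means engrave at S337, F3586. After flipping Y the toolpath is (16.816,109.351) → (48.365,109.351) → (48.365,57.457) → (16.816,57.457) → (16.816,109.351), returning to the start.

Shape 3 is a rectangle drawn with `<rect>`. Its stroke #ff8800 means engrave at S337, F3586. After flipping Y the toolpath is (64.351,98.407) → (119.774,98.407) → (119.774,65.200) → (64.351,65.200) → (64.351,98.407), returning to the start.

Shape 4 is a open polyline drawn with `<polyline>`. Its stroke #ff8800 means engrave at S337, F3586. After flipping Y the toolpath is (103.464,10.973) → (113.550,10.218) → (13.676,26.128) → (139.367,104.710).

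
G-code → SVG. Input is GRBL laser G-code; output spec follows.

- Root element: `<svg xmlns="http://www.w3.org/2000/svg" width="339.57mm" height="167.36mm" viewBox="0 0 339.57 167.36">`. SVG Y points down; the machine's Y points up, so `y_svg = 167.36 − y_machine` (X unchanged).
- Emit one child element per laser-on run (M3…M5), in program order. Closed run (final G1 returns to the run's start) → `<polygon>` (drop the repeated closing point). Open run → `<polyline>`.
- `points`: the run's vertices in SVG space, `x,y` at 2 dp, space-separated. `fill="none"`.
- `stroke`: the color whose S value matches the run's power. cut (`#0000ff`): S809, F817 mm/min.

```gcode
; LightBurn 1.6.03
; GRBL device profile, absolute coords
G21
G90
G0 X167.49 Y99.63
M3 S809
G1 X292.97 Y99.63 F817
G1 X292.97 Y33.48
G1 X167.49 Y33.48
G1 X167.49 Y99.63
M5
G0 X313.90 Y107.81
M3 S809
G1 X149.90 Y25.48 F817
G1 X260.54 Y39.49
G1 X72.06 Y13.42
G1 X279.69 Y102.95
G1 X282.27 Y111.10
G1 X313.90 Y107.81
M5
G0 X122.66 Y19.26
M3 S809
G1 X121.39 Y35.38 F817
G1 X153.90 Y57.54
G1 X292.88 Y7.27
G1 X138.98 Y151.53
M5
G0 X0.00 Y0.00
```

Machine Y-up, SVG Y-down with viewBox height 167.36, so y_svg = 167.36 − y_machine; X carries over. Every run uses S809, so all elements get stroke `#0000ff` (cut).

Run 1: The run returns to its start, so emit a `<polygon>` with points (Y-flipped): 167.49,67.73 292.97,67.73 292.97,133.88 167.49,133.88.

Run 2: The run returns to its start, so emit a `<polygon>` with points (Y-flipped): 313.90,59.55 149.90,141.88 260.54,127.87 72.06,153.94 279.69,64.41 282.27,56.26.

Run 3: The run is open, so emit a `<polyline>` with points (Y-flipped): 122.66,148.10 121.39,131.98 153.90,109.82 292.88,160.09 138.98,15.83.

<svg xmlns="http://www.w3.org/2000/svg" width="339.57mm" height="167.36mm" viewBox="0 0 339.57 167.36">
  <polygon points="167.49,67.73 292.97,67.73 292.97,133.88 167.49,133.88" fill="none" stroke="#0000ff"/>
  <polygon points="313.90,59.55 149.90,141.88 260.54,127.87 72.06,153.94 279.69,64.41 282.27,56.26" fill="none" stroke="#0000ff"/>
  <polyline points="122.66,148.10 121.39,131.98 153.90,109.82 292.88,160.09 138.98,15.83" fill="none" stroke="#0000ff"/>
</svg>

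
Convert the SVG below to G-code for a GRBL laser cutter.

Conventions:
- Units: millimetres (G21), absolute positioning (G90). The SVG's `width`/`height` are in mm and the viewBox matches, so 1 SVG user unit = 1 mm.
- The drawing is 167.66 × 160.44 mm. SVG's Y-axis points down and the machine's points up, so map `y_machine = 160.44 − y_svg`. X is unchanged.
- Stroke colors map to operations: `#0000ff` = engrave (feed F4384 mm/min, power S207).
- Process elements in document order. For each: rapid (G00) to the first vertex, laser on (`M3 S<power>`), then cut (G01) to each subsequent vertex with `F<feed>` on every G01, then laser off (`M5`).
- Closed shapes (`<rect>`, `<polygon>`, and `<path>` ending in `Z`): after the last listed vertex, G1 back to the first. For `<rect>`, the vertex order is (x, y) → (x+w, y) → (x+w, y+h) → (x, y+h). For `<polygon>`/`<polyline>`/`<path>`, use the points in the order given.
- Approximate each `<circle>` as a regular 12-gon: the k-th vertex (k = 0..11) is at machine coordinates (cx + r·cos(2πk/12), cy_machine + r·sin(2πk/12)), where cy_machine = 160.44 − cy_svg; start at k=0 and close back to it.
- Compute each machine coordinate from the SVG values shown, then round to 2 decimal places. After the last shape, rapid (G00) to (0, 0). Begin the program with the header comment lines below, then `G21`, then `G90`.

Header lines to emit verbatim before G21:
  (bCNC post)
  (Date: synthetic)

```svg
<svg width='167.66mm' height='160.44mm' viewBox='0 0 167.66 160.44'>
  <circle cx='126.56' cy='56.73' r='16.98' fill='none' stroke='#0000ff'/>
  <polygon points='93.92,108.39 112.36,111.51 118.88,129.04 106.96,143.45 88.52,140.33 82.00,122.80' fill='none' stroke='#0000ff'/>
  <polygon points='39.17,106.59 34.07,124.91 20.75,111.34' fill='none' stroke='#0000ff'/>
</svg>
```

viewBox `0 0 167.66 160.44` with mm width/height → 1 unit = 1 mm. Flip: y_m = 160.44 − y_svg.

**Shape 1** — `<circle>` circle, stroke `#0000ff` → engrave (S207, F4384). Machine vertices: (143.54,103.71) → (141.27,112.20) → (135.05,118.42) → (126.56,120.69) → (118.07,118.42) → (111.85,112.20) → (109.58,103.71) → (111.85,95.22) → (118.07,89.00) → (126.56,86.73) → (135.05,89.00) → (141.27,95.22) → (143.54,103.71). Closed: final G1 returns to the first vertex.

**Shape 2** — `<polygon>` regular polygon, stroke `#0000ff` → engrave (S207, F4384). Machine vertices: (93.92,52.05) → (112.36,48.93) → (118.88,31.40) → (106.96,16.99) → (88.52,20.11) → (82.00,37.64) → (93.92,52.05). Closed: final G1 returns to the first vertex.

**Shape 3** — `<polygon>` regular polygon, stroke `#0000ff` → engrave (S207, F4384). Machine vertices: (39.17,53.85) → (34.07,35.53) → (20.75,49.10) → (39.17,53.85). Closed: final G1 returns to the first vertex.

(bCNC post)
(Date: synthetic)
G21
G90
G00 X143.54 Y103.71
M3 S207
G01 X141.27 Y112.20 F4384
G01 X135.05 Y118.42 F4384
G01 X126.56 Y120.69 F4384
G01 X118.07 Y118.42 F4384
G01 X111.85 Y112.20 F4384
G01 X109.58 Y103.71 F4384
G01 X111.85 Y95.22 F4384
G01 X118.07 Y89.00 F4384
G01 X126.56 Y86.73 F4384
G01 X135.05 Y89.00 F4384
G01 X141.27 Y95.22 F4384
G01 X143.54 Y103.71 F4384
M5
G00 X93.92 Y52.05
M3 S207
G01 X112.36 Y48.93 F4384
G01 X118.88 Y31.40 F4384
G01 X106.96 Y16.99 F4384
G01 X88.52 Y20.11 F4384
G01 X82.00 Y37.64 F4384
G01 X93.92 Y52.05 F4384
M5
G00 X39.17 Y53.85
M3 S207
G01 X34.07 Y35.53 F4384
G01 X20.75 Y49.10 F4384
G01 X39.17 Y53.85 F4384
M5
G00 X0.00 Y0.00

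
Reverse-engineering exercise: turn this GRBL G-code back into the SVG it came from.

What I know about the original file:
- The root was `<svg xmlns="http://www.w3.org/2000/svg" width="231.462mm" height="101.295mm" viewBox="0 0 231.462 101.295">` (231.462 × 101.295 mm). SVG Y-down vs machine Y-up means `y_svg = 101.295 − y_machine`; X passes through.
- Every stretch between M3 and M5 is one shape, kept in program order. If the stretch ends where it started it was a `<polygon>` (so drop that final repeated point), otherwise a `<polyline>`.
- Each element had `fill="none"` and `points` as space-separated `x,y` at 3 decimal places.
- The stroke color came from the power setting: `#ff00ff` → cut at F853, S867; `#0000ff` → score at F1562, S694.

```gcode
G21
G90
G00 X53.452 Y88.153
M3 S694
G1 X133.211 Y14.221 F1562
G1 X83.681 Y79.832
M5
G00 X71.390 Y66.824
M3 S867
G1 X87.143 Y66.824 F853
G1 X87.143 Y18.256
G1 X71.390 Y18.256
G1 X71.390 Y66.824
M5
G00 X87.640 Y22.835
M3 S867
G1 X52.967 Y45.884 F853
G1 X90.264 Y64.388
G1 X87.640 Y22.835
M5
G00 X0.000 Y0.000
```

Machine Y-up, SVG Y-down with viewBox height 101.295, so y_svg = 101.295 − y_machine; X carries over.

Run 1: the run's S694 means `#0000ff` (score). The run is open, so emit a `<polyline>` with points (Y-flipped): 53.452,13.142 133.211,87.074 83.681,21.463.

Run 2: power S867 maps to stroke `#ff00ff` (cut). The run returns to its start, so emit a `<polygon>` with points (Y-flipped): 71.390,34.471 87.143,34.471 87.143,83.039 71.390,83.039.

Run 3: power S867 maps to stroke `#ff00ff` (cut). The run returns to its start, so emit a `<polygon>` with points (Y-flipped): 87.640,78.460 52.967,55.411 90.264,36.907.

<svg xmlns="http://www.w3.org/2000/svg" width="231.462mm" height="101.295mm" viewBox="0 0 231.462 101.295">
  <polyline points="53.452,13.142 133.211,87.074 83.681,21.463" fill="none" stroke="#0000ff"/>
  <polygon points="71.390,34.471 87.143,34.471 87.143,83.039 71.390,83.039" fill="none" stroke="#ff00ff"/>
  <polygon points="87.640,78.460 52.967,55.411 90.264,36.907" fill="none" stroke="#ff00ff"/>
</svg>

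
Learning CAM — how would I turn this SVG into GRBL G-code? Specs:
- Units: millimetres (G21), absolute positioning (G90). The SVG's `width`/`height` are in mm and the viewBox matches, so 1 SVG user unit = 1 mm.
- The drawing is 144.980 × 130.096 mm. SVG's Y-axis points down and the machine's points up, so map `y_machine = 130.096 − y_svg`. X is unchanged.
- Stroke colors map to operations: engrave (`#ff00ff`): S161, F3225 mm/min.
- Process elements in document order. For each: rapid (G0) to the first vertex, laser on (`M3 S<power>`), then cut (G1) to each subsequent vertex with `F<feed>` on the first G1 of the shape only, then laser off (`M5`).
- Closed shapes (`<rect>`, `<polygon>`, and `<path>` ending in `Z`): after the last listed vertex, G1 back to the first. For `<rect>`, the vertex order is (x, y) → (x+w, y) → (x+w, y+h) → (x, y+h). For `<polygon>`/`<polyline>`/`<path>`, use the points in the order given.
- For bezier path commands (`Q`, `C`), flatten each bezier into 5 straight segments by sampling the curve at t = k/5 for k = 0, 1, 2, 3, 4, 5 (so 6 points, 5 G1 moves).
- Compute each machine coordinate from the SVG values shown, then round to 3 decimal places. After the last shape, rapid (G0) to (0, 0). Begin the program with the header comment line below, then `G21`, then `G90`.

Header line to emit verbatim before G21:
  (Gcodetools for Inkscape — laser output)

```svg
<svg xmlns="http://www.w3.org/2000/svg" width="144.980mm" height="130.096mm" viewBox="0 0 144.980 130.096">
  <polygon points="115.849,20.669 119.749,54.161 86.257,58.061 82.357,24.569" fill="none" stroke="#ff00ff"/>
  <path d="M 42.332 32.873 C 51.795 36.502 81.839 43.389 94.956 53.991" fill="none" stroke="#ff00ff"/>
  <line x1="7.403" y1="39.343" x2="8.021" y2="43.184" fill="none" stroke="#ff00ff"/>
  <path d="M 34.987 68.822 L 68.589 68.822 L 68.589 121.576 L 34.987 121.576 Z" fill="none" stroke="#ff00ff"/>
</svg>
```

viewBox `0 0 144.980 130.096` with mm width/height → 1 unit = 1 mm. Flip: y_m = 130.096 − y_svg.

**Shape 1** — `<polygon>` regular polygon, stroke `#ff00ff` → engrave (S161, F3225). Machine vertices: (115.849,109.427) → (119.749,75.935) → (86.257,72.035) → (82.357,105.527) → (115.849,109.427). Closed: final G1 returns to the first vertex.

**Shape 2** — `<path>` cubic bezier, stroke `#ff00ff` → engrave (S161, F3225). Control points (SVG): P0=(42.332,32.873), P1=(51.795,36.502), P2=(81.839,43.389), P3=(94.956,53.991); sampled at t=k/5. Machine vertices: (42.332,97.223) → (50.179,94.651) → (61.166,91.275) → (73.491,87.073) → (85.355,82.024) → (94.956,76.105). Open path.

**Shape 3** — `<line>` line segment, stroke `#ff00ff` → engrave (S161, F3225). Machine vertices: (7.403,90.753) → (8.021,86.912). Open path.

**Shape 4** — `<path>` rectangle, stroke `#ff00ff` → engrave (S161, F3225). Machine vertices: (34.987,61.274) → (68.589,61.274) → (68.589,8.520) → (34.987,8.520) → (34.987,61.274). Closed: final G1 returns to the first vertex.

(Gcodetools for Inkscape — laser output)
G21
G90
G0 X115.849 Y109.427
M3 S161
G1 X119.749 Y75.935 F3225
G1 X86.257 Y72.035
G1 X82.357 Y105.527
G1 X115.849 Y109.427
M5
G0 X42.332 Y97.223
M3 S161
G1 X50.179 Y94.651 F3225
G1 X61.166 Y91.275
G1 X73.491 Y87.073
G1 X85.355 Y82.024
G1 X94.956 Y76.105
M5
G0 X7.403 Y90.753
M3 S161
G1 X8.021 Y86.912 F3225
M5
G0 X34.987 Y61.274
M3 S161
G1 X68.589 Y61.274 F3225
G1 X68.589 Y8.520
G1 X34.987 Y8.520
G1 X34.987 Y61.274
M5
G0 X0.000 Y0.000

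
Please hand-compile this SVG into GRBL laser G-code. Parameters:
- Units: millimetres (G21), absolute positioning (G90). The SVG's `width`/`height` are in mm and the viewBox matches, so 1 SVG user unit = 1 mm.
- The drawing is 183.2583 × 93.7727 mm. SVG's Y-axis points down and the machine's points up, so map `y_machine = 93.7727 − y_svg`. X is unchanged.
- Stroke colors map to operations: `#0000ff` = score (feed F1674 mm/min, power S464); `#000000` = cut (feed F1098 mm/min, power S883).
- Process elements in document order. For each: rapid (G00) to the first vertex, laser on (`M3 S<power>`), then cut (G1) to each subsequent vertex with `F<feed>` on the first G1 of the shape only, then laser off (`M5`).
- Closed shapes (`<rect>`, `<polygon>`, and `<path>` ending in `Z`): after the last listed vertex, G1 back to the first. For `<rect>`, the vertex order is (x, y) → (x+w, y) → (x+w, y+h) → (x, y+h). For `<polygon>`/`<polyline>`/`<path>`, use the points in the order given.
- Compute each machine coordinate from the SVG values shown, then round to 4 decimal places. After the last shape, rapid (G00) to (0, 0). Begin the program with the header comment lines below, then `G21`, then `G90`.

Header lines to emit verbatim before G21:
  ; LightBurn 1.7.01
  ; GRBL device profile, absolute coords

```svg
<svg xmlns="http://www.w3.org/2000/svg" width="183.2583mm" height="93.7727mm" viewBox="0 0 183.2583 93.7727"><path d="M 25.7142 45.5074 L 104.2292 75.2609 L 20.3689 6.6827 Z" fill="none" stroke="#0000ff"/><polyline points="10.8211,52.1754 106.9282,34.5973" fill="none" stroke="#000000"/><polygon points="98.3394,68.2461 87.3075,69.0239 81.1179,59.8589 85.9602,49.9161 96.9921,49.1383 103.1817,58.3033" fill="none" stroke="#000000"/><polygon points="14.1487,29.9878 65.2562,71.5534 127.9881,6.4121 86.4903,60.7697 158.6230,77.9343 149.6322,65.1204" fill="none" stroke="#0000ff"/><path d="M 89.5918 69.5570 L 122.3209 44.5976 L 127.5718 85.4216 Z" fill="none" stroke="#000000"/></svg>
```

viewBox `0 0 183.2583 93.7727` with mm width/height → 1 unit = 1 mm. Flip: y_m = 93.7727 − y_svg.

**Shape 1** — `<path>` closed polygon, stroke `#0000ff` → score (S464, F1674). Machine vertices: (25.7142,48.2653) → (104.2292,18.5118) → (20.3689,87.0900) → (25.7142,48.2653). Closed: final G1 returns to the first vertex.

**Shape 2** — `<polyline>` line segment, stroke `#000000` → cut (S883, F1098). Machine vertices: (10.8211,41.5973) → (106.9282,59.1754). Open path.

**Shape 3** — `<polygon>` regular polygon, stroke `#000000` → cut (S883, F1098). Machine vertices: (98.3394,25.5266) → (87.3075,24.7488) → (81.1179,33.9138) → (85.9602,43.8566) → (96.9921,44.6344) → (103.1817,35.4694) → (98.3394,25.5266). Closed: final G1 returns to the first vertex.

**Shape 4** — `<polygon>` closed polygon, stroke `#0000ff` → score (S464, F1674). Machine vertices: (14.1487,63.7849) → (65.2562,22.2193) → (127.9881,87.3606) → (86.4903,33.0030) → (158.6230,15.8384) → (149.6322,28.6523) → (14.1487,63.7849). Closed: final G1 returns to the first vertex.

**Shape 5** — `<path>` regular polygon, stroke `#000000` → cut (S883, F1098). Machine vertices: (89.5918,24.2157) → (122.3209,49.1751) → (127.5718,8.3511) → (89.5918,24.2157). Closed: final G1 returns to the first vertex.

; LightBurn 1.7.01
; GRBL device profile, absolute coords
G21
G90
G00 X25.7142 Y48.2653
M3 S464
G1 X104.2292 Y18.5118 F1674
G1 X20.3689 Y87.0900
G1 X25.7142 Y48.2653
M5
G00 X10.8211 Y41.5973
M3 S883
G1 X106.9282 Y59.1754 F1098
M5
G00 X98.3394 Y25.5266
M3 S883
G1 X87.3075 Y24.7488 F1098
G1 X81.1179 Y33.9138
G1 X85.9602 Y43.8566
G1 X96.9921 Y44.6344
G1 X103.1817 Y35.4694
G1 X98.3394 Y25.5266
M5
G00 X14.1487 Y63.7849
M3 S464
G1 X65.2562 Y22.2193 F1674
G1 X127.9881 Y87.3606
G1 X86.4903 Y33.0030
G1 X158.6230 Y15.8384
G1 X149.6322 Y28.6523
G1 X14.1487 Y63.7849
M5
G00 X89.5918 Y24.2157
M3 S883
G1 X122.3209 Y49.1751 F1098
G1 X127.5718 Y8.3511
G1 X89.5918 Y24.2157
M5
G00 X0.0000 Y0.0000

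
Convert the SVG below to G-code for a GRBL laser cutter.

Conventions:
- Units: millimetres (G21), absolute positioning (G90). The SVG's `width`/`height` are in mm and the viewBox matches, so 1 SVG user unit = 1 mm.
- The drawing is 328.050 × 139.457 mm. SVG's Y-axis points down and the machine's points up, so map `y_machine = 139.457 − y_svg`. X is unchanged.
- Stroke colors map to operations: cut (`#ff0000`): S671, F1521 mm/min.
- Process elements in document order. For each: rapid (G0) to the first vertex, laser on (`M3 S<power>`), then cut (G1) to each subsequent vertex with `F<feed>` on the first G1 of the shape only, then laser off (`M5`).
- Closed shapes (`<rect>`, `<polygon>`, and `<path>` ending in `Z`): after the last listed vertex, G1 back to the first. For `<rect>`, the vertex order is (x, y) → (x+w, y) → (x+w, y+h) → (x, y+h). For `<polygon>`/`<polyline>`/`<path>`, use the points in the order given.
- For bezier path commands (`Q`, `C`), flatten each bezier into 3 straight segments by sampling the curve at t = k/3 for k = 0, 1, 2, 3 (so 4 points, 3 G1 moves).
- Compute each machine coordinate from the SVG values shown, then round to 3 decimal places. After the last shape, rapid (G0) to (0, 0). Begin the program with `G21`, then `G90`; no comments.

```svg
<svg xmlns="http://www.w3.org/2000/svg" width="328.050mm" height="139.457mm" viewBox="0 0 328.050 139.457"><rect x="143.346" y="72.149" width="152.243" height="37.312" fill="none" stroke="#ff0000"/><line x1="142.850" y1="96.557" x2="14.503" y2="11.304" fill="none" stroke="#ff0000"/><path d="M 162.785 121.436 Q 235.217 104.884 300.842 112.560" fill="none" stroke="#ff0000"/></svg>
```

viewBox `0 0 328.050 139.457` with mm width/height → 1 unit = 1 mm. Flip: y_m = 139.457 − y_svg.

**Shape 1** — `<rect>` rectangle, stroke `#ff0000` → cut (S671, F1521). Machine vertices: (143.346,67.308) → (295.589,67.308) → (295.589,29.996) → (143.346,29.996) → (143.346,67.308). Closed: final G1 returns to the first vertex.

**Shape 2** — `<line>` line segment, stroke `#ff0000` → cut (S671, F1521). Machine vertices: (142.850,42.900) → (14.503,128.153). Open path.

**Shape 3** — `<path>` quadratic bezier, stroke `#ff0000` → cut (S671, F1521). Control points (SVG): P0=(162.785,121.436), P1=(235.217,104.884), P2=(300.842,112.560); sampled at t=k/3. Machine vertices: (162.785,18.021) → (210.317,26.364) → (256.336,29.322) → (300.842,26.897). Open path.

G21
G90
G0 X143.346 Y67.308
M3 S671
G1 X295.589 Y67.308 F1521
G1 X295.589 Y29.996
G1 X143.346 Y29.996
G1 X143.346 Y67.308
M5
G0 X142.850 Y42.900
M3 S671
G1 X14.503 Y128.153 F1521
M5
G0 X162.785 Y18.021
M3 S671
G1 X210.317 Y26.364 F1521
G1 X256.336 Y29.322
G1 X300.842 Y26.897
M5
G0 X0.000 Y0.000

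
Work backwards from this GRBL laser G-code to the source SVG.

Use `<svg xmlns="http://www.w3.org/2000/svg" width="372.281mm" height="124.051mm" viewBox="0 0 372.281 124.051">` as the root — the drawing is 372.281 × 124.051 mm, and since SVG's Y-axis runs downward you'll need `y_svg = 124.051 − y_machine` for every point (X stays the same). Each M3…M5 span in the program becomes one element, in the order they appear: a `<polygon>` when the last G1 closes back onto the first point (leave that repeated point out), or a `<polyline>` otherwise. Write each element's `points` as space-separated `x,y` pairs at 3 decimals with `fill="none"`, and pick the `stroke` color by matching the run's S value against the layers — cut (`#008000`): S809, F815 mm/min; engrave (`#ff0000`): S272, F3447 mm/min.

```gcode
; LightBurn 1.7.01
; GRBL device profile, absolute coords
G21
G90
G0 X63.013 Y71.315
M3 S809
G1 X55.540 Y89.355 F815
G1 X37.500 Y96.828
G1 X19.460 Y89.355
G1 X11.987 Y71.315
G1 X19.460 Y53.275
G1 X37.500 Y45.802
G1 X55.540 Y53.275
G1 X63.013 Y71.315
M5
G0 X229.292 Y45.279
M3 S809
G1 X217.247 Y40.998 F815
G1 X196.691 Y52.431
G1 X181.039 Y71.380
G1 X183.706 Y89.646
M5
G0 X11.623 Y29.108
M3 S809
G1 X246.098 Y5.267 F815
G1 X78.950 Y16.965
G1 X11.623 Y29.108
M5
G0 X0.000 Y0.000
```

Machine Y-up, SVG Y-down with viewBox height 124.051, so y_svg = 124.051 − y_machine; X carries over. Every run uses S809, so all elements get stroke `#008000` (cut).

Run 1: The run returns to its start, so emit a `<polygon>` with points (Y-flipped): 63.013,52.736 55.540,34.696 37.500,27.223 19.460,34.696 11.987,52.736 19.460,70.776 37.500,78.249 55.540,70.776.

Run 2: The run is open, so emit a `<polyline>` with points (Y-flipped): 229.292,78.772 217.247,83.053 196.691,71.620 181.039,52.671 183.706,34.405.

Run 3: The run returns to its start, so emit a `<polygon>` with points (Y-flipped): 11.623,94.943 246.098,118.784 78.950,107.086.

<svg xmlns="http://www.w3.org/2000/svg" width="372.281mm" height="124.051mm" viewBox="0 0 372.281 124.051">
  <polygon points="63.013,52.736 55.540,34.696 37.500,27.223 19.460,34.696 11.987,52.736 19.460,70.776 37.500,78.249 55.540,70.776" fill="none" stroke="#008000"/>
  <polyline points="229.292,78.772 217.247,83.053 196.691,71.620 181.039,52.671 183.706,34.405" fill="none" stroke="#008000"/>
  <polygon points="11.623,94.943 246.098,118.784 78.950,107.086" fill="none" stroke="#008000"/>
</svg>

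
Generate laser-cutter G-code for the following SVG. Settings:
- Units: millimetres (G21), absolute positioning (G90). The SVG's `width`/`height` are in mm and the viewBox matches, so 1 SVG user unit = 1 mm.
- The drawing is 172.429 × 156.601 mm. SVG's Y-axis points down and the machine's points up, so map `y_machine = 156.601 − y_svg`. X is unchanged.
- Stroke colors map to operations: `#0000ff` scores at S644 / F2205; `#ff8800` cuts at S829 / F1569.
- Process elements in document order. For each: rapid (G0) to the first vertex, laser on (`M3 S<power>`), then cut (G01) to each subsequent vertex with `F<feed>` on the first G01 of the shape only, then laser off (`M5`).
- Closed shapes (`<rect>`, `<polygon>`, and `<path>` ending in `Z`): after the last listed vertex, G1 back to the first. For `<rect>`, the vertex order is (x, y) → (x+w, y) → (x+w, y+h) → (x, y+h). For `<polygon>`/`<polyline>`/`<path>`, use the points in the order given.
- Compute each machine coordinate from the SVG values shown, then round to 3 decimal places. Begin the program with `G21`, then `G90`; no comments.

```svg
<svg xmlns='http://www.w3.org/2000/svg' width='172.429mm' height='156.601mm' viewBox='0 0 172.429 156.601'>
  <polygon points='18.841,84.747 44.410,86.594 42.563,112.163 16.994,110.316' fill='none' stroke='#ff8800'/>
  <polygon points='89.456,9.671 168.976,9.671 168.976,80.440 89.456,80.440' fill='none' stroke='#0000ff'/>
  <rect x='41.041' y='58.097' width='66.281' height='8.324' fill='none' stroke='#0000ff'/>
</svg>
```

G21
G90
G0 X18.841 Y71.854
M3 S829
G01 X44.410 Y70.007 F1569
G01 X42.563 Y44.438
G01 X16.994 Y46.285
G01 X18.841 Y71.854
M5
G0 X89.456 Y146.930
M3 S644
G01 X168.976 Y146.930 F2205
G01 X168.976 Y76.161
G01 X89.456 Y76.161
G01 X89.456 Y146.930
M5
G0 X41.041 Y98.504
M3 S644
G01 X107.322 Y98.504 F2205
G01 X107.322 Y90.180
G01 X41.041 Y90.180
G01 X41.041 Y98.504
M5

Since the viewBox matches the mm dimensions, user units are millimetres directly. The only transform is the Y-flip y_m = 156.601 − y_svg.

Shape 1 is a regular polygon drawn with `<polygon>`. Its stroke #ff8800 means cut at S829, F1569. After flipping Y the toolpath is (18.841,71.854) → (44.410,70.007) → (42.563,44.438) → (16.994,46.285) → (18.841,71.854), returning to the start.

Shape 2 is a rectangle drawn with `<polygon>`. Its stroke #0000ff means score at S644, F2205. After flipping Y the toolpath is (89.456,146.930) → (168.976,146.930) → (168.976,76.161) → (89.456,76.161) → (89.456,146.930), returning to the start.

Shape 3 is a rectangle drawn with `<rect>`. Its stroke #0000ff means score at S644, F2205. After flipping Y the toolpath is (41.041,98.504) → (107.322,98.504) → (107.322,90.180) → (41.041,90.180) → (41.041,98.504), returning to the start.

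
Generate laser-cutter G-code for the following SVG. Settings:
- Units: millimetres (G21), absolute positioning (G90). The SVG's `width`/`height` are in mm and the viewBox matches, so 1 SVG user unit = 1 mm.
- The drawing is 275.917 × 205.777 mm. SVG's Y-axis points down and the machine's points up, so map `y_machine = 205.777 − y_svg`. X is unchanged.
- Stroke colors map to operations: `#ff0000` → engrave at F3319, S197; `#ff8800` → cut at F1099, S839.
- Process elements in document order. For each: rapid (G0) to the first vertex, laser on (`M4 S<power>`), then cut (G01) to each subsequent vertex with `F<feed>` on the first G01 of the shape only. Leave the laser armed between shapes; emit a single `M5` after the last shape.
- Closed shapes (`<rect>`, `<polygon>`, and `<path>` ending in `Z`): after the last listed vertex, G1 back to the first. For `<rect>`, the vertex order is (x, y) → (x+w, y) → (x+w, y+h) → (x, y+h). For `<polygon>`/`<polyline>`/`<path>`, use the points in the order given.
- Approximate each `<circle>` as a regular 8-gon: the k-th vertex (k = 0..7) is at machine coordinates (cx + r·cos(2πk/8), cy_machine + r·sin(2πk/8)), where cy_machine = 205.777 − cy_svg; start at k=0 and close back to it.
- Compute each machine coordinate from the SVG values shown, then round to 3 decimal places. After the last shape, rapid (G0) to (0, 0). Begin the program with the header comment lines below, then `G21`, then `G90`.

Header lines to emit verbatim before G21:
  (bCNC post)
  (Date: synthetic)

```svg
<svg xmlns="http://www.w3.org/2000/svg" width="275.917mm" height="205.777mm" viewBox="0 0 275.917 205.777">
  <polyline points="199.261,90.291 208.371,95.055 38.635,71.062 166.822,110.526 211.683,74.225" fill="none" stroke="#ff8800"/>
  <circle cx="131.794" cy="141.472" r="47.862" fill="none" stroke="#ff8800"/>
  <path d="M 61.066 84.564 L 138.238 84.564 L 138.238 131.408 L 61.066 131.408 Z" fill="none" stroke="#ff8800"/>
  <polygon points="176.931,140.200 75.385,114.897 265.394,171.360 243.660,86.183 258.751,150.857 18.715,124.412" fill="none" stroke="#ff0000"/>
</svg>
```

1 u = 1 mm; y_m = 205.777 − y.

[1] `<polyline>` open polyline, #ff8800→cut S839 F1099: (199.261,115.486) → (208.371,110.722) → (38.635,134.715) → (166.822,95.251) → (211.683,131.552)

[2] `<circle>` circle, #ff8800→cut S839 F1099: (179.656,64.305) → (165.638,98.149) → (131.794,112.167) → (97.950,98.149) → (83.932,64.305) → (97.950,30.461) → (131.794,16.443) → (165.638,30.461) → (179.656,64.305) (closed)

[3] `<path>` rectangle, #ff8800→cut S839 F1099: (61.066,121.213) → (138.238,121.213) → (138.238,74.369) → (61.066,74.369) → (61.066,121.213) (closed)

[4] `<polygon>` closed polygon, #ff0000→engrave S197 F3319: (176.931,65.577) → (75.385,90.880) → (265.394,34.417) → (243.660,119.594) → (258.751,54.920) → (18.715,81.365) → (176.931,65.577) (closed)

(bCNC post)
(Date: synthetic)
G21
G90
G0 X199.261 Y115.486
M4 S839
G01 X208.371 Y110.722 F1099
G01 X38.635 Y134.715
G01 X166.822 Y95.251
G01 X211.683 Y131.552
G0 X179.656 Y64.305
M4 S839
G01 X165.638 Y98.149 F1099
G01 X131.794 Y112.167
G01 X97.950 Y98.149
G01 X83.932 Y64.305
G01 X97.950 Y30.461
G01 X131.794 Y16.443
G01 X165.638 Y30.461
G01 X179.656 Y64.305
G0 X61.066 Y121.213
M4 S839
G01 X138.238 Y121.213 F1099
G01 X138.238 Y74.369
G01 X61.066 Y74.369
G01 X61.066 Y121.213
G0 X176.931 Y65.577
M4 S197
G01 X75.385 Y90.880 F3319
G01 X265.394 Y34.417
G01 X243.660 Y119.594
G01 X258.751 Y54.920
G01 X18.715 Y81.365
G01 X176.931 Y65.577
M5
G0 X0.000 Y0.000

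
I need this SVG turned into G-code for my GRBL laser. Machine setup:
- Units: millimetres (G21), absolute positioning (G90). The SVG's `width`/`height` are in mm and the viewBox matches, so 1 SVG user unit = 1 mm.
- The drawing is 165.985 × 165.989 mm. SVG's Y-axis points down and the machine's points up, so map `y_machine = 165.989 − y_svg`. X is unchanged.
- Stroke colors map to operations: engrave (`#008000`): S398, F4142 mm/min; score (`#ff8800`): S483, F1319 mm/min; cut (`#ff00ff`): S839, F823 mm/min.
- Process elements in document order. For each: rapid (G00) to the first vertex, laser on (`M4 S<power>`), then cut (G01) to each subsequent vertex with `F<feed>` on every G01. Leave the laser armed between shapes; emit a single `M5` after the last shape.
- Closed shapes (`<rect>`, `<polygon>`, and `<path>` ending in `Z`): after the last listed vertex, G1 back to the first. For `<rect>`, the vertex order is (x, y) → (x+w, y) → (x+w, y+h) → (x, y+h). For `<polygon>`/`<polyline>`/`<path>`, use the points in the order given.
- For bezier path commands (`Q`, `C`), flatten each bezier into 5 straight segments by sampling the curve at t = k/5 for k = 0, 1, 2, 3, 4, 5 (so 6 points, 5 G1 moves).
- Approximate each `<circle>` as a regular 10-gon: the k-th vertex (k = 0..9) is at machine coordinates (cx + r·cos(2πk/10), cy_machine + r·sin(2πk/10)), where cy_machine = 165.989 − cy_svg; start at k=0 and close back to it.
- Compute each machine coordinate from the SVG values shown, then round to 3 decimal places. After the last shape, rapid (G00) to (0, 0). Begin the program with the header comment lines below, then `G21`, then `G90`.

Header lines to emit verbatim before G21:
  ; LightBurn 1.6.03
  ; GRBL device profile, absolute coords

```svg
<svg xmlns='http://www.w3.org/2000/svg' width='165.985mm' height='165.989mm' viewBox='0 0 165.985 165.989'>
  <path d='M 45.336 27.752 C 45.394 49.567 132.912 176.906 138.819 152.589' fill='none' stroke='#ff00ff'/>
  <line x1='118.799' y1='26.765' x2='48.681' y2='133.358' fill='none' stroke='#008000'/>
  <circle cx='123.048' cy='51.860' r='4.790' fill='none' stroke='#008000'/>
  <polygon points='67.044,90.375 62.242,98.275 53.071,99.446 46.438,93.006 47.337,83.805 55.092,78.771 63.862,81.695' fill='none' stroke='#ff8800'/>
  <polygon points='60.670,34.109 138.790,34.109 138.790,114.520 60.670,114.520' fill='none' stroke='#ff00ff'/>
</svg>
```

Since the viewBox matches the mm dimensions, user units are millimetres directly. The only transform is the Y-flip y_m = 165.989 − y_svg.

Shape 1 is a cubic bezier drawn with `<path>`. Its stroke #ff00ff means cut at S839, F823. After flipping Y the toolpath is (45.336,138.237) → (54.513,114.543) → (76.566,77.867) → (103.378,40.555) → (126.834,14.951) → (138.819,13.400).

Shape 2 is a line segment drawn with `<line>`. Its stroke #008000 means engrave at S398, F4142. After flipping Y the toolpath is (118.799,139.224) → (48.681,32.631).

Shape 3 is a circle drawn with `<circle>`. Its stroke #008000 means engrave at S398, F4142. After flipping Y the toolpath is (127.838,114.129) → (126.923,116.944) → (124.528,118.685) → (121.568,118.685) → (119.173,116.944) → (118.258,114.129) → (119.173,111.314) → (121.568,109.573) → (124.528,109.573) → (126.923,111.314) → (127.838,114.129), returning to the start.

Shape 4 is a regular polygon drawn with `<polygon>`. Its stroke #ff8800 means score at S483, F1319. After flipping Y the toolpath is (67.044,75.614) → (62.242,67.714) → (53.071,66.543) → (46.438,72.983) → (47.337,82.184) → (55.092,87.218) → (63.862,84.294) → (67.044,75.614), returning to the start.

Shape 5 is a rectangle drawn with `<polygon>`. Its stroke #ff00ff means cut at S839, F823. After flipping Y the toolpath is (60.670,131.880) → (138.790,131.880) → (138.790,51.469) → (60.670,51.469) → (60.670,131.880), returning to the start.

; LightBurn 1.6.03
; GRBL device profile, absolute coords
G21
G90
G00 X45.336 Y138.237
M4 S839
G01 X54.513 Y114.543 F823
G01 X76.566 Y77.867 F823
G01 X103.378 Y40.555 F823
G01 X126.834 Y14.951 F823
G01 X138.819 Y13.400 F823
G00 X118.799 Y139.224
M4 S398
G01 X48.681 Y32.631 F4142
G00 X127.838 Y114.129
M4 S398
G01 X126.923 Y116.944 F4142
G01 X124.528 Y118.685 F4142
G01 X121.568 Y118.685 F4142
G01 X119.173 Y116.944 F4142
G01 X118.258 Y114.129 F4142
G01 X119.173 Y111.314 F4142
G01 X121.568 Y109.573 F4142
G01 X124.528 Y109.573 F4142
G01 X126.923 Y111.314 F4142
G01 X127.838 Y114.129 F4142
G00 X67.044 Y75.614
M4 S483
G01 X62.242 Y67.714 F1319
G01 X53.071 Y66.543 F1319
G01 X46.438 Y72.983 F1319
G01 X47.337 Y82.184 F1319
G01 X55.092 Y87.218 F1319
G01 X63.862 Y84.294 F1319
G01 X67.044 Y75.614 F1319
G00 X60.670 Y131.880
M4 S839
G01 X138.790 Y131.880 F823
G01 X138.790 Y51.469 F823
G01 X60.670 Y51.469 F823
G01 X60.670 Y131.880 F823
M5
G00 X0.000 Y0.000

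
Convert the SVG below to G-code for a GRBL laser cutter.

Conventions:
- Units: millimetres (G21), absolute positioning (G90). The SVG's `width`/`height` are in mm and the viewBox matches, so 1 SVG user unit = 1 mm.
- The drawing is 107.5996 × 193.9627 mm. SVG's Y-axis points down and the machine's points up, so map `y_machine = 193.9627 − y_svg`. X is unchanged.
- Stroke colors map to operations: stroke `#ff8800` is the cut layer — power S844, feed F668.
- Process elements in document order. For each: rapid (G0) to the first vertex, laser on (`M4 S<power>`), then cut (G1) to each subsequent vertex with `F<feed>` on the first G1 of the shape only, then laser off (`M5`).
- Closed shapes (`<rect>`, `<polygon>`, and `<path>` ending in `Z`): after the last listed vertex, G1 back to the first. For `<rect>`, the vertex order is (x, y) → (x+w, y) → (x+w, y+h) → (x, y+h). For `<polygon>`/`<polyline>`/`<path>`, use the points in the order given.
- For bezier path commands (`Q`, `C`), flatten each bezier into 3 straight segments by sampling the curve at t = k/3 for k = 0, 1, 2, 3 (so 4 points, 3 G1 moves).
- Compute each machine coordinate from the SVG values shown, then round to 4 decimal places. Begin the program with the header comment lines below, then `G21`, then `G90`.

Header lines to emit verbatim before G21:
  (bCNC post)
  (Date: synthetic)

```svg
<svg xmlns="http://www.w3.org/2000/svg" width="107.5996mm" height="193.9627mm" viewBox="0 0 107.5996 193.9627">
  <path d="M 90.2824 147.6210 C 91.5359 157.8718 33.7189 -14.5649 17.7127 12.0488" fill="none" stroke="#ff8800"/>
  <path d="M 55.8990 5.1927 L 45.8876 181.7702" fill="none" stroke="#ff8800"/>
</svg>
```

(bCNC post)
(Date: synthetic)
G21
G90
G0 X90.2824 Y46.3417
M4 S844
G1 X75.5821 Y82.8483 F668
G1 X43.9195 Y156.3159
G1 X17.7127 Y181.9139
M5
G0 X55.8990 Y188.7700
M4 S844
G1 X45.8876 Y12.1925 F668
M5

1 u = 1 mm; y_m = 193.9627 − y.

[1] `<path>` cubic bezier, #ff8800→cut S844 F668: (90.2824,46.3417) → (75.5821,82.8483) → (43.9195,156.3159) → (17.7127,181.9139)

[2] `<path>` line segment, #ff8800→cut S844 F668: (55.8990,188.7700) → (45.8876,12.1925)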